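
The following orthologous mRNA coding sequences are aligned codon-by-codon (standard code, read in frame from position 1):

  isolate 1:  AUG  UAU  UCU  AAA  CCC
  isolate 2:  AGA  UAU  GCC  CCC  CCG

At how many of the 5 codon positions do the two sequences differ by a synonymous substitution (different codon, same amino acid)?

Codon 1: AUG Met / AGA Arg — nonsynonymous.
Codon 2: UAU Tyr / UAU Tyr — identical.
Codon 3: UCU Ser / GCC Ala — nonsynonymous.
Codon 4: AAA Lys / CCC Pro — nonsynonymous.
Codon 5: CCC Pro / CCG Pro — synonymous.
Synonymous differences: 1.

1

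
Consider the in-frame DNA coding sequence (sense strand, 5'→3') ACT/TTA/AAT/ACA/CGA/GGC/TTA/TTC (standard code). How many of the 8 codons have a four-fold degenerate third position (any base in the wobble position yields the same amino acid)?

Codon 1 ACT (Thr): third position 4-fold.
Codon 2 TTA (Leu): third position 2-fold.
Codon 3 AAT (Asn): third position 2-fold.
Codon 4 ACA (Thr): third position 4-fold.
Codon 5 CGA (Arg): third position 4-fold.
Codon 6 GGC (Gly): third position 4-fold.
Codon 7 TTA (Leu): third position 2-fold.
Codon 8 TTC (Phe): third position 2-fold.
Four-fold degenerate third positions: 4.

4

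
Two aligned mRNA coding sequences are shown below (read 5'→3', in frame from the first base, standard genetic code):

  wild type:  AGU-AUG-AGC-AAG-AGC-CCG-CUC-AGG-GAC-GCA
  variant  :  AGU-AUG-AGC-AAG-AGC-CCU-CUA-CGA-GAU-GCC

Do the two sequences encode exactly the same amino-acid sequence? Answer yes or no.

yes

Codon 1: AGU Ser / AGU Ser — identical.
Codon 2: AUG Met / AUG Met — identical.
Codon 3: AGC Ser / AGC Ser — identical.
Codon 4: AAG Lys / AAG Lys — identical.
Codon 5: AGC Ser / AGC Ser — identical.
Codon 6: CCG Pro / CCU Pro — synonymous.
Codon 7: CUC Leu / CUA Leu — synonymous.
Codon 8: AGG Arg / CGA Arg — synonymous.
Codon 9: GAC Asp / GAU Asp — synonymous.
Codon 10: GCA Ala / GCC Ala — synonymous.
Nonsynonymous differences: 0 → same protein.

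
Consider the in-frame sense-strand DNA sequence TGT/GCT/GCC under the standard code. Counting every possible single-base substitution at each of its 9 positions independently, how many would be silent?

7

Codon 1 (TGT, Cys): 1 synonymous substitution.
Codon 2 (GCT, Ala): 3 synonymous substitutions.
Codon 3 (GCC, Ala): 3 synonymous substitutions.
Total: 1 + 3 + 3 = 7.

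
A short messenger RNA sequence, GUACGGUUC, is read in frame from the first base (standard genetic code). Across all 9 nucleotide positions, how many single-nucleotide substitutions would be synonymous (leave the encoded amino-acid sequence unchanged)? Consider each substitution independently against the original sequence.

Codon 1 (GUA, Val): 3 synonymous substitutions.
Codon 2 (CGG, Arg): 4 synonymous substitutions.
Codon 3 (UUC, Phe): 1 synonymous substitution.
Total: 3 + 4 + 1 = 8.

8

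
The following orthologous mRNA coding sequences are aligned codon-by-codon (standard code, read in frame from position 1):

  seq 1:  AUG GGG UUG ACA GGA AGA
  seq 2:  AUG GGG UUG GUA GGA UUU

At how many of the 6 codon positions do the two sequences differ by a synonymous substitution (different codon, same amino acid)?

0

Codon 1: AUG Met / AUG Met — identical.
Codon 2: GGG Gly / GGG Gly — identical.
Codon 3: UUG Leu / UUG Leu — identical.
Codon 4: ACA Thr / GUA Val — nonsynonymous.
Codon 5: GGA Gly / GGA Gly — identical.
Codon 6: AGA Arg / UUU Phe — nonsynonymous.
Synonymous differences: 0.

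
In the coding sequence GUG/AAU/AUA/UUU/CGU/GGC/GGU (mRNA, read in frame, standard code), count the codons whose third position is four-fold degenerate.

Codon 1 GUG (Val): third position 4-fold.
Codon 2 AAU (Asn): third position 2-fold.
Codon 3 AUA (Ile): third position 3-fold.
Codon 4 UUU (Phe): third position 2-fold.
Codon 5 CGU (Arg): third position 4-fold.
Codon 6 GGC (Gly): third position 4-fold.
Codon 7 GGU (Gly): third position 4-fold.
Four-fold degenerate third positions: 4.

4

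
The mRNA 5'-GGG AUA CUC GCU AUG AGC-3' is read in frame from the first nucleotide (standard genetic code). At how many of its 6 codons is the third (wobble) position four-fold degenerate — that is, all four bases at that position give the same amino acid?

Codon 1 GGG (Gly): third position 4-fold.
Codon 2 AUA (Ile): third position 3-fold.
Codon 3 CUC (Leu): third position 4-fold.
Codon 4 GCU (Ala): third position 4-fold.
Codon 5 AUG (Met): third position 1-fold.
Codon 6 AGC (Ser): third position 2-fold.
Four-fold degenerate third positions: 3.

3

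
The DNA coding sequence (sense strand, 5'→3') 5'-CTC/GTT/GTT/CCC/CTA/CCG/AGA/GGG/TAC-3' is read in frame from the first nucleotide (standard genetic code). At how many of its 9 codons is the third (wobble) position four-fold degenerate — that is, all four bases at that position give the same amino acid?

7

Codon 1 CTC (Leu): third position 4-fold.
Codon 2 GTT (Val): third position 4-fold.
Codon 3 GTT (Val): third position 4-fold.
Codon 4 CCC (Pro): third position 4-fold.
Codon 5 CTA (Leu): third position 4-fold.
Codon 6 CCG (Pro): third position 4-fold.
Codon 7 AGA (Arg): third position 2-fold.
Codon 8 GGG (Gly): third position 4-fold.
Codon 9 TAC (Tyr): third position 2-fold.
Four-fold degenerate third positions: 7.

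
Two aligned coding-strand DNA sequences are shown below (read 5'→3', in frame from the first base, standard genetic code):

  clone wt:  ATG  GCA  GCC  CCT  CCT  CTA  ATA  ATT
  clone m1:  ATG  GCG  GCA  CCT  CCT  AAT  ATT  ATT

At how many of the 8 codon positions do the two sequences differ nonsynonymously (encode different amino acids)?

Codon 1: ATG Met / ATG Met — identical.
Codon 2: GCA Ala / GCG Ala — synonymous.
Codon 3: GCC Ala / GCA Ala — synonymous.
Codon 4: CCT Pro / CCT Pro — identical.
Codon 5: CCT Pro / CCT Pro — identical.
Codon 6: CTA Leu / AAT Asn — nonsynonymous.
Codon 7: ATA Ile / ATT Ile — synonymous.
Codon 8: ATT Ile / ATT Ile — identical.
Nonsynonymous differences: 1.

1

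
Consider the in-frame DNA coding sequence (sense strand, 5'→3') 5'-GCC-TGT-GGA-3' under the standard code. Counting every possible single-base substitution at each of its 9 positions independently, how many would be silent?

7

Codon 1 (GCC, Ala): 3 synonymous substitutions.
Codon 2 (TGT, Cys): 1 synonymous substitution.
Codon 3 (GGA, Gly): 3 synonymous substitutions.
Total: 3 + 1 + 3 = 7.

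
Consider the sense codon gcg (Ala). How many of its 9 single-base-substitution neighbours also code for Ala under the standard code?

Position 1: none → 0 synonymous.
Position 2: none → 0 synonymous.
Position 3: GCT, GCC, GCA → 3 synonymous.
Total: 0 + 0 + 3 = 3.

3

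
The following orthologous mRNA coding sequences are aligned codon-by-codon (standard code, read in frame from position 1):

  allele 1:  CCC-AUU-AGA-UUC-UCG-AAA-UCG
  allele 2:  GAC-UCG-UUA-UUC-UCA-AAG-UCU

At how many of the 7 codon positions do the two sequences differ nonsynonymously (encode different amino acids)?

Codon 1: CCC Pro / GAC Asp — nonsynonymous.
Codon 2: AUU Ile / UCG Ser — nonsynonymous.
Codon 3: AGA Arg / UUA Leu — nonsynonymous.
Codon 4: UUC Phe / UUC Phe — identical.
Codon 5: UCG Ser / UCA Ser — synonymous.
Codon 6: AAA Lys / AAG Lys — synonymous.
Codon 7: UCG Ser / UCU Ser — synonymous.
Nonsynonymous differences: 3.

3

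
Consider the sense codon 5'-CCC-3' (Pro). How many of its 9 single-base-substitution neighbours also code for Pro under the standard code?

Position 1: none → 0 synonymous.
Position 2: none → 0 synonymous.
Position 3: CCU, CCA, CCG → 3 synonymous.
Total: 0 + 0 + 3 = 3.

3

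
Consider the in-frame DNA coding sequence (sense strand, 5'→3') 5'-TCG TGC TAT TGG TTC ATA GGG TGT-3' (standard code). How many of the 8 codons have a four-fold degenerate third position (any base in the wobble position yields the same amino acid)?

2

Codon 1 TCG (Ser): third position 4-fold.
Codon 2 TGC (Cys): third position 2-fold.
Codon 3 TAT (Tyr): third position 2-fold.
Codon 4 TGG (Trp): third position 1-fold.
Codon 5 TTC (Phe): third position 2-fold.
Codon 6 ATA (Ile): third position 3-fold.
Codon 7 GGG (Gly): third position 4-fold.
Codon 8 TGT (Cys): third position 2-fold.
Four-fold degenerate third positions: 2.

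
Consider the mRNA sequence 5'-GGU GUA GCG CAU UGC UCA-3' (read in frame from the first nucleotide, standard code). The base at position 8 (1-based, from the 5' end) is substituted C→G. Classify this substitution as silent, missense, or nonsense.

Position 8 falls in codon 3: GCG → Ala.
After the substitution the codon is GGG → Gly.
Ala ≠ Gly, so this is a missense mutation.

missense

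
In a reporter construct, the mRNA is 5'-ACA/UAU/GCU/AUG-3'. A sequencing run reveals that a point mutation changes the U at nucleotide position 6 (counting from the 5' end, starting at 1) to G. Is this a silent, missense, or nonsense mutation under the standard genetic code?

Position 6 falls in codon 2: UAU → Tyr.
After the substitution the codon is UAG → Stop.
The new codon is a stop codon, so this is a nonsense mutation.

nonsense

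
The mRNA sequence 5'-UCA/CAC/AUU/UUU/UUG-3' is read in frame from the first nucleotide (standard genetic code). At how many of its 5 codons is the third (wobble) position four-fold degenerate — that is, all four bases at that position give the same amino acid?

1

Codon 1 UCA (Ser): third position 4-fold.
Codon 2 CAC (His): third position 2-fold.
Codon 3 AUU (Ile): third position 3-fold.
Codon 4 UUU (Phe): third position 2-fold.
Codon 5 UUG (Leu): third position 2-fold.
Four-fold degenerate third positions: 1.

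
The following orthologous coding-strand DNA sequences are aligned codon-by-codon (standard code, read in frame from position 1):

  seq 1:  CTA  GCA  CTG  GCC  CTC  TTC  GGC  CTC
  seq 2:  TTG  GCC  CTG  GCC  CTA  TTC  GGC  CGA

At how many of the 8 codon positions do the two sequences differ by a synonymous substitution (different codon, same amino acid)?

3

Codon 1: CTA Leu / TTG Leu — synonymous.
Codon 2: GCA Ala / GCC Ala — synonymous.
Codon 3: CTG Leu / CTG Leu — identical.
Codon 4: GCC Ala / GCC Ala — identical.
Codon 5: CTC Leu / CTA Leu — synonymous.
Codon 6: TTC Phe / TTC Phe — identical.
Codon 7: GGC Gly / GGC Gly — identical.
Codon 8: CTC Leu / CGA Arg — nonsynonymous.
Synonymous differences: 3.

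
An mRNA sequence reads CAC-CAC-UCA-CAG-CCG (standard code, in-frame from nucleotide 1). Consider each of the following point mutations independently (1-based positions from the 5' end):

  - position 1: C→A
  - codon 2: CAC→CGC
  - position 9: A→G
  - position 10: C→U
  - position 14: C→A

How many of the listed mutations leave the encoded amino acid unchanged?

1

Codon 1: CAC (His) → AAC (Asn) — missense.
Codon 2: CAC (His) → CGC (Arg) — missense.
Codon 3: UCA (Ser) → UCG (Ser) — synonymous.
Codon 4: CAG (Gln) → UAG (Stop) — nonsense.
Codon 5: CCG (Pro) → CAG (Gln) — missense.
Synonymous: 1 of 5.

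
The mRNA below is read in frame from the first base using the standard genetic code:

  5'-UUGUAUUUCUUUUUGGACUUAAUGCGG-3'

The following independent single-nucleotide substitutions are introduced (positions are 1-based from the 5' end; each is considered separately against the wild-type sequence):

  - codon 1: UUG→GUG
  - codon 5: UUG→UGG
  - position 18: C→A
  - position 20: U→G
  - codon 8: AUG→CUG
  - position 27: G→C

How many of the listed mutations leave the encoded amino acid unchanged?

1

Codon 1: UUG (Leu) → GUG (Val) — missense.
Codon 5: UUG (Leu) → UGG (Trp) — missense.
Codon 6: GAC (Asp) → GAA (Glu) — missense.
Codon 7: UUA (Leu) → UGA (Stop) — nonsense.
Codon 8: AUG (Met) → CUG (Leu) — missense.
Codon 9: CGG (Arg) → CGC (Arg) — synonymous.
Synonymous: 1 of 6.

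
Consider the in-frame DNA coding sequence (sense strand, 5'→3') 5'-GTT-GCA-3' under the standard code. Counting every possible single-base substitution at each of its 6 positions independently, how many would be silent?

6

Codon 1 (GTT, Val): 3 synonymous substitutions.
Codon 2 (GCA, Ala): 3 synonymous substitutions.
Total: 3 + 3 = 6.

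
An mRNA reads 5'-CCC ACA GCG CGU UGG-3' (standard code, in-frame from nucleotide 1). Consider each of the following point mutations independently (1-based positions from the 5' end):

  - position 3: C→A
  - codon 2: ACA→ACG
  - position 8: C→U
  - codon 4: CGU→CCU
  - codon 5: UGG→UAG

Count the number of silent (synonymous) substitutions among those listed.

2

Codon 1: CCC (Pro) → CCA (Pro) — synonymous.
Codon 2: ACA (Thr) → ACG (Thr) — synonymous.
Codon 3: GCG (Ala) → GUG (Val) — missense.
Codon 4: CGU (Arg) → CCU (Pro) — missense.
Codon 5: UGG (Trp) → UAG (Stop) — nonsense.
Synonymous: 2 of 5.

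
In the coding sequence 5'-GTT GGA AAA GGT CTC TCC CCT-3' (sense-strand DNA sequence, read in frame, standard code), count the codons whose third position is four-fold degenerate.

6

Codon 1 GTT (Val): third position 4-fold.
Codon 2 GGA (Gly): third position 4-fold.
Codon 3 AAA (Lys): third position 2-fold.
Codon 4 GGT (Gly): third position 4-fold.
Codon 5 CTC (Leu): third position 4-fold.
Codon 6 TCC (Ser): third position 4-fold.
Codon 7 CCT (Pro): third position 4-fold.
Four-fold degenerate third positions: 6.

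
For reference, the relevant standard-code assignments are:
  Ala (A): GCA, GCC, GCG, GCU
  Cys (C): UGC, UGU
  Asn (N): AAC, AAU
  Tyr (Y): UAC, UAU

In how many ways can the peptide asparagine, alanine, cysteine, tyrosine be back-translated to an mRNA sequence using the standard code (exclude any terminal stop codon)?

32

Asn: 2 codons.
Ala: 4 codons.
Cys: 2 codons.
Tyr: 2 codons.
2 × 4 × 2 × 2 = 32.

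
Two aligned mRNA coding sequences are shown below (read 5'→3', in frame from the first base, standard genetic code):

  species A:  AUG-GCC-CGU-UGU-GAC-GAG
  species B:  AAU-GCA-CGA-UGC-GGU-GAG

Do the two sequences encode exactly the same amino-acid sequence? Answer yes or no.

no

Codon 1: AUG Met / AAU Asn — nonsynonymous.
Codon 2: GCC Ala / GCA Ala — synonymous.
Codon 3: CGU Arg / CGA Arg — synonymous.
Codon 4: UGU Cys / UGC Cys — synonymous.
Codon 5: GAC Asp / GGU Gly — nonsynonymous.
Codon 6: GAG Glu / GAG Glu — identical.
Nonsynonymous differences: 2 → different protein.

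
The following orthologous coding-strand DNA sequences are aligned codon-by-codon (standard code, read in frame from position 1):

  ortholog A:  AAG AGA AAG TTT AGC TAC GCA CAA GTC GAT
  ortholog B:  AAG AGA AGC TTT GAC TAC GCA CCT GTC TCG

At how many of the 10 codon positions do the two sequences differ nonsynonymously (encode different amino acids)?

4

Codon 1: AAG Lys / AAG Lys — identical.
Codon 2: AGA Arg / AGA Arg — identical.
Codon 3: AAG Lys / AGC Ser — nonsynonymous.
Codon 4: TTT Phe / TTT Phe — identical.
Codon 5: AGC Ser / GAC Asp — nonsynonymous.
Codon 6: TAC Tyr / TAC Tyr — identical.
Codon 7: GCA Ala / GCA Ala — identical.
Codon 8: CAA Gln / CCT Pro — nonsynonymous.
Codon 9: GTC Val / GTC Val — identical.
Codon 10: GAT Asp / TCG Ser — nonsynonymous.
Nonsynonymous differences: 4.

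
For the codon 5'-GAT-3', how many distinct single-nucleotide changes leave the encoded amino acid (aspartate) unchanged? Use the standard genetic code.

Position 1: none → 0 synonymous.
Position 2: none → 0 synonymous.
Position 3: GAC → 1 synonymous.
Total: 0 + 0 + 1 = 1.

1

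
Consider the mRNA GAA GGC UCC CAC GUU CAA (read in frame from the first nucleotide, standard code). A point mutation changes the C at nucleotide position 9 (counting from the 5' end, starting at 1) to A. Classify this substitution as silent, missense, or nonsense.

Position 9 falls in codon 3: UCC → Ser.
After the substitution the codon is UCA → Ser.
Both encode Ser, so the change is synonymous.

silent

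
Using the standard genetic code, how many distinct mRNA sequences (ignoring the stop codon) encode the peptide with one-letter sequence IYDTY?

Ile: 3 codons.
Tyr: 2 codons.
Asp: 2 codons.
Thr: 4 codons.
Tyr: 2 codons.
3 × 2 × 2 × 4 × 2 = 96.

96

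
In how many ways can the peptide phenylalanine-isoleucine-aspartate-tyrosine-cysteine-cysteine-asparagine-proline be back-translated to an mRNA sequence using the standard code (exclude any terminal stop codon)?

768

Phe: 2 codons.
Ile: 3 codons.
Asp: 2 codons.
Tyr: 2 codons.
Cys: 2 codons.
Cys: 2 codons.
Asn: 2 codons.
Pro: 4 codons.
2 × 3 × 2 × 2 × 2 × 2 × 2 × 4 = 768.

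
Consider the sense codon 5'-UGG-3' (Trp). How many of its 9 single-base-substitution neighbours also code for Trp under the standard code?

Position 1: none → 0 synonymous.
Position 2: none → 0 synonymous.
Position 3: none → 0 synonymous.
Total: 0 + 0 + 0 = 0.

0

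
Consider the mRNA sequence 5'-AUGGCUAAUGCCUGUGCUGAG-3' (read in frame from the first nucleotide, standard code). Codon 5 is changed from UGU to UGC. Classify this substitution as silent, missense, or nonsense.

Position 15 falls in codon 5: UGU → Cys.
After the substitution the codon is UGC → Cys.
Both encode Cys, so the change is synonymous.

silent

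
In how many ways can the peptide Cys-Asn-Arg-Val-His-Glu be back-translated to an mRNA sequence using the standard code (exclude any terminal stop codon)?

Cys: 2 codons.
Asn: 2 codons.
Arg: 6 codons.
Val: 4 codons.
His: 2 codons.
Glu: 2 codons.
2 × 2 × 6 × 4 × 2 × 2 = 384.

384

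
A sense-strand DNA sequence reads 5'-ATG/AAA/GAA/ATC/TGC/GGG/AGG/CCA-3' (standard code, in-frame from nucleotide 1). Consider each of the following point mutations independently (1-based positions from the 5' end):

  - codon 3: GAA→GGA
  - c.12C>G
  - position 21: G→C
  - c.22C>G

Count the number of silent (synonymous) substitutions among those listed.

0

Codon 3: GAA (Glu) → GGA (Gly) — missense.
Codon 4: ATC (Ile) → ATG (Met) — missense.
Codon 7: AGG (Arg) → AGC (Ser) — missense.
Codon 8: CCA (Pro) → GCA (Ala) — missense.
Synonymous: 0 of 4.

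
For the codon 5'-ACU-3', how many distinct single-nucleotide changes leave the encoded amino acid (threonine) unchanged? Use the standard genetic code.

3

Position 1: none → 0 synonymous.
Position 2: none → 0 synonymous.
Position 3: ACC, ACA, ACG → 3 synonymous.
Total: 0 + 0 + 3 = 3.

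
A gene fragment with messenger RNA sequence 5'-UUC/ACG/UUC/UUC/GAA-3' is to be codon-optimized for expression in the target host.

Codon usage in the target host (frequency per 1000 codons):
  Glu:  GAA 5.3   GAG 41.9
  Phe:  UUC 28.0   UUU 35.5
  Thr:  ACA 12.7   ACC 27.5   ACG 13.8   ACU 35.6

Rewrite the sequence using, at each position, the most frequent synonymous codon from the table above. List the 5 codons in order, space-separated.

Codon 1 (Phe): best is UUU at 35.5.
Codon 2 (Thr): best is ACU at 35.6.
Codon 3 (Phe): best is UUU at 35.5.
Codon 4 (Phe): best is UUU at 35.5.
Codon 5 (Glu): best is GAG at 41.9.

UUU ACU UUU UUU GAG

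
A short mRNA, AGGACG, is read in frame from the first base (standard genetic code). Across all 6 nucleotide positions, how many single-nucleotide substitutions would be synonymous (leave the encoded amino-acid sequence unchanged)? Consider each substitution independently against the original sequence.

Codon 1 (AGG, Arg): 2 synonymous substitutions.
Codon 2 (ACG, Thr): 3 synonymous substitutions.
Total: 2 + 3 = 5.

5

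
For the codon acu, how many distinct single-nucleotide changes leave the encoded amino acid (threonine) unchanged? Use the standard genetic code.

Position 1: none → 0 synonymous.
Position 2: none → 0 synonymous.
Position 3: ACC, ACA, ACG → 3 synonymous.
Total: 0 + 0 + 3 = 3.

3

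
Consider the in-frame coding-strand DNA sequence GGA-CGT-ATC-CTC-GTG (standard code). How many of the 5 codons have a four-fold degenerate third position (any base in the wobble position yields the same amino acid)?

Codon 1 GGA (Gly): third position 4-fold.
Codon 2 CGT (Arg): third position 4-fold.
Codon 3 ATC (Ile): third position 3-fold.
Codon 4 CTC (Leu): third position 4-fold.
Codon 5 GTG (Val): third position 4-fold.
Four-fold degenerate third positions: 4.

4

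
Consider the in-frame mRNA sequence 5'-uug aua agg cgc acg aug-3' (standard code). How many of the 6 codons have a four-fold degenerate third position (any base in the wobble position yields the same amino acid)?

Codon 1 UUG (Leu): third position 2-fold.
Codon 2 AUA (Ile): third position 3-fold.
Codon 3 AGG (Arg): third position 2-fold.
Codon 4 CGC (Arg): third position 4-fold.
Codon 5 ACG (Thr): third position 4-fold.
Codon 6 AUG (Met): third position 1-fold.
Four-fold degenerate third positions: 2.

2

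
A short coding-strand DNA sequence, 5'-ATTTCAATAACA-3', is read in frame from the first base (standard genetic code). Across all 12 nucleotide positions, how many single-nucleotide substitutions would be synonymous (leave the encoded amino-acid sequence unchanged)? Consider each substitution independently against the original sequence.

10

Codon 1 (ATT, Ile): 2 synonymous substitutions.
Codon 2 (TCA, Ser): 3 synonymous substitutions.
Codon 3 (ATA, Ile): 2 synonymous substitutions.
Codon 4 (ACA, Thr): 3 synonymous substitutions.
Total: 2 + 3 + 2 + 3 = 10.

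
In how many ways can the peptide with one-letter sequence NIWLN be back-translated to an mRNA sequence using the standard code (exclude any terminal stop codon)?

72

Asn: 2 codons.
Ile: 3 codons.
Trp: 1 codon.
Leu: 6 codons.
Asn: 2 codons.
2 × 3 × 1 × 6 × 2 = 72.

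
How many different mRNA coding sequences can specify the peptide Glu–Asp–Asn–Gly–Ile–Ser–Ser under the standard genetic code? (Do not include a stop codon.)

Glu: 2 codons.
Asp: 2 codons.
Asn: 2 codons.
Gly: 4 codons.
Ile: 3 codons.
Ser: 6 codons.
Ser: 6 codons.
2 × 2 × 2 × 4 × 3 × 6 × 6 = 3456.

3456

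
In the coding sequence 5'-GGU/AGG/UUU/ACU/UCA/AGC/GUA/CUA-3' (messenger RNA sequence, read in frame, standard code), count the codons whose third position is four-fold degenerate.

Codon 1 GGU (Gly): third position 4-fold.
Codon 2 AGG (Arg): third position 2-fold.
Codon 3 UUU (Phe): third position 2-fold.
Codon 4 ACU (Thr): third position 4-fold.
Codon 5 UCA (Ser): third position 4-fold.
Codon 6 AGC (Ser): third position 2-fold.
Codon 7 GUA (Val): third position 4-fold.
Codon 8 CUA (Leu): third position 4-fold.
Four-fold degenerate third positions: 5.

5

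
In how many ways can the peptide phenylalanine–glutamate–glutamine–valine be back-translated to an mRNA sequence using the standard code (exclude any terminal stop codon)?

32

Phe: 2 codons.
Glu: 2 codons.
Gln: 2 codons.
Val: 4 codons.
2 × 2 × 2 × 4 = 32.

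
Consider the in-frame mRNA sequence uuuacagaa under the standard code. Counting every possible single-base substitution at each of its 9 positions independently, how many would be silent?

5

Codon 1 (UUU, Phe): 1 synonymous substitution.
Codon 2 (ACA, Thr): 3 synonymous substitutions.
Codon 3 (GAA, Glu): 1 synonymous substitution.
Total: 1 + 3 + 1 = 5.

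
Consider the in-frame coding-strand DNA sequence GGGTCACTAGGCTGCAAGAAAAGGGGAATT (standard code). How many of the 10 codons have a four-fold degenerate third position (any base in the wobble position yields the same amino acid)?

5

Codon 1 GGG (Gly): third position 4-fold.
Codon 2 TCA (Ser): third position 4-fold.
Codon 3 CTA (Leu): third position 4-fold.
Codon 4 GGC (Gly): third position 4-fold.
Codon 5 TGC (Cys): third position 2-fold.
Codon 6 AAG (Lys): third position 2-fold.
Codon 7 AAA (Lys): third position 2-fold.
Codon 8 AGG (Arg): third position 2-fold.
Codon 9 GGA (Gly): third position 4-fold.
Codon 10 ATT (Ile): third position 3-fold.
Four-fold degenerate third positions: 5.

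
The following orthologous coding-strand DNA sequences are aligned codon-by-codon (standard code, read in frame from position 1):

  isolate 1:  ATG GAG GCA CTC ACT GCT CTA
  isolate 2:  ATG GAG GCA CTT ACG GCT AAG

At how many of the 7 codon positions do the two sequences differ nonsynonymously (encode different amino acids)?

Codon 1: ATG Met / ATG Met — identical.
Codon 2: GAG Glu / GAG Glu — identical.
Codon 3: GCA Ala / GCA Ala — identical.
Codon 4: CTC Leu / CTT Leu — synonymous.
Codon 5: ACT Thr / ACG Thr — synonymous.
Codon 6: GCT Ala / GCT Ala — identical.
Codon 7: CTA Leu / AAG Lys — nonsynonymous.
Nonsynonymous differences: 1.

1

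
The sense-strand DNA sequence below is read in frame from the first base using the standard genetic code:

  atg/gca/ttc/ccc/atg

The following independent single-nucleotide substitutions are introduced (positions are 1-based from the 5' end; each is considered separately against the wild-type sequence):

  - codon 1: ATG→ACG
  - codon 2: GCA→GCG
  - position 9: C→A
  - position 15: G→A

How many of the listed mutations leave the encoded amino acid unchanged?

Codon 1: ATG (Met) → ACG (Thr) — missense.
Codon 2: GCA (Ala) → GCG (Ala) — synonymous.
Codon 3: TTC (Phe) → TTA (Leu) — missense.
Codon 5: ATG (Met) → ATA (Ile) — missense.
Synonymous: 1 of 4.

1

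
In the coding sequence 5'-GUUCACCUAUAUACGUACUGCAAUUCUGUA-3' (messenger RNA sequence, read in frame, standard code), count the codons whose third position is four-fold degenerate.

Codon 1 GUU (Val): third position 4-fold.
Codon 2 CAC (His): third position 2-fold.
Codon 3 CUA (Leu): third position 4-fold.
Codon 4 UAU (Tyr): third position 2-fold.
Codon 5 ACG (Thr): third position 4-fold.
Codon 6 UAC (Tyr): third position 2-fold.
Codon 7 UGC (Cys): third position 2-fold.
Codon 8 AAU (Asn): third position 2-fold.
Codon 9 UCU (Ser): third position 4-fold.
Codon 10 GUA (Val): third position 4-fold.
Four-fold degenerate third positions: 5.

5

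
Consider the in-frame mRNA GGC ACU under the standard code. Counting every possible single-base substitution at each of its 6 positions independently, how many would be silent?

Codon 1 (GGC, Gly): 3 synonymous substitutions.
Codon 2 (ACU, Thr): 3 synonymous substitutions.
Total: 3 + 3 = 6.

6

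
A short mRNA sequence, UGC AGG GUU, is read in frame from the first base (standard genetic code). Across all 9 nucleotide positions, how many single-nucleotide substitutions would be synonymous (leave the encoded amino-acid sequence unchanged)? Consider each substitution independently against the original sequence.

6

Codon 1 (UGC, Cys): 1 synonymous substitution.
Codon 2 (AGG, Arg): 2 synonymous substitutions.
Codon 3 (GUU, Val): 3 synonymous substitutions.
Total: 1 + 2 + 3 = 6.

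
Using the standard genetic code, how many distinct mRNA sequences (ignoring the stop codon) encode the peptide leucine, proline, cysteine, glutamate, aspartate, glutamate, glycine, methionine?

1536

Leu: 6 codons.
Pro: 4 codons.
Cys: 2 codons.
Glu: 2 codons.
Asp: 2 codons.
Glu: 2 codons.
Gly: 4 codons.
Met: 1 codon.
6 × 4 × 2 × 2 × 2 × 2 × 4 × 1 = 1536.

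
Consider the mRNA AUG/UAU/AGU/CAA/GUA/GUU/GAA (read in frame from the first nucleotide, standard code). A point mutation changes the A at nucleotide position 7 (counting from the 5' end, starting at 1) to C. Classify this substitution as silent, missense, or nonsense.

missense

Position 7 falls in codon 3: AGU → Ser.
After the substitution the codon is CGU → Arg.
Ser ≠ Arg, so this is a missense mutation.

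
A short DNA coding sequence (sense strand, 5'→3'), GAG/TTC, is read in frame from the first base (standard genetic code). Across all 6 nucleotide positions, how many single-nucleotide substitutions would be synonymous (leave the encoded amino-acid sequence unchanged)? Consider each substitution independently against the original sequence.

Codon 1 (GAG, Glu): 1 synonymous substitution.
Codon 2 (TTC, Phe): 1 synonymous substitution.
Total: 1 + 1 = 2.

2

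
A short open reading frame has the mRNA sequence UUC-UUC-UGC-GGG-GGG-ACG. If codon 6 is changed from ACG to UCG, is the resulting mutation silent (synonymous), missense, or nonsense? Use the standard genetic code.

missense

Position 16 falls in codon 6: ACG → Thr.
After the substitution the codon is UCG → Ser.
Thr ≠ Ser, so this is a missense mutation.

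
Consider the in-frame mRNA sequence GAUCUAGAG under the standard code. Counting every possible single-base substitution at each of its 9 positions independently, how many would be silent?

6

Codon 1 (GAU, Asp): 1 synonymous substitution.
Codon 2 (CUA, Leu): 4 synonymous substitutions.
Codon 3 (GAG, Glu): 1 synonymous substitution.
Total: 1 + 4 + 1 = 6.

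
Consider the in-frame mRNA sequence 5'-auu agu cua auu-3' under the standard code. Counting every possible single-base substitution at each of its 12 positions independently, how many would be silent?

9

Codon 1 (AUU, Ile): 2 synonymous substitutions.
Codon 2 (AGU, Ser): 1 synonymous substitution.
Codon 3 (CUA, Leu): 4 synonymous substitutions.
Codon 4 (AUU, Ile): 2 synonymous substitutions.
Total: 2 + 1 + 4 + 2 = 9.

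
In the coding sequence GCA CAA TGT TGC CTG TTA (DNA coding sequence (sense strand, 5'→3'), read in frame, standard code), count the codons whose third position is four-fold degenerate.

Codon 1 GCA (Ala): third position 4-fold.
Codon 2 CAA (Gln): third position 2-fold.
Codon 3 TGT (Cys): third position 2-fold.
Codon 4 TGC (Cys): third position 2-fold.
Codon 5 CTG (Leu): third position 4-fold.
Codon 6 TTA (Leu): third position 2-fold.
Four-fold degenerate third positions: 2.

2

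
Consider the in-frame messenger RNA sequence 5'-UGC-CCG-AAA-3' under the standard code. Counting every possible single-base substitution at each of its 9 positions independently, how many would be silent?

Codon 1 (UGC, Cys): 1 synonymous substitution.
Codon 2 (CCG, Pro): 3 synonymous substitutions.
Codon 3 (AAA, Lys): 1 synonymous substitution.
Total: 1 + 3 + 1 = 5.

5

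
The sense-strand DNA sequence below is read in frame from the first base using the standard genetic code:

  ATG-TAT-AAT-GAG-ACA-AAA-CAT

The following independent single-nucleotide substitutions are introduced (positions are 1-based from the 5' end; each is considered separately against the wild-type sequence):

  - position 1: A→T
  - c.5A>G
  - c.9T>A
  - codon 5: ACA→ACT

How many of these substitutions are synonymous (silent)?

1

Codon 1: ATG (Met) → TTG (Leu) — missense.
Codon 2: TAT (Tyr) → TGT (Cys) — missense.
Codon 3: AAT (Asn) → AAA (Lys) — missense.
Codon 5: ACA (Thr) → ACT (Thr) — synonymous.
Synonymous: 1 of 4.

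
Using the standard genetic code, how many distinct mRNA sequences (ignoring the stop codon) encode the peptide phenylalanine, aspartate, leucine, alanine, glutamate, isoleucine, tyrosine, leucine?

6912

Phe: 2 codons.
Asp: 2 codons.
Leu: 6 codons.
Ala: 4 codons.
Glu: 2 codons.
Ile: 3 codons.
Tyr: 2 codons.
Leu: 6 codons.
2 × 2 × 6 × 4 × 2 × 3 × 2 × 6 = 6912.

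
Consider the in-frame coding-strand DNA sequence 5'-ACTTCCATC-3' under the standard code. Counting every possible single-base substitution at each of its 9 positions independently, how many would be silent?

8

Codon 1 (ACT, Thr): 3 synonymous substitutions.
Codon 2 (TCC, Ser): 3 synonymous substitutions.
Codon 3 (ATC, Ile): 2 synonymous substitutions.
Total: 3 + 3 + 2 = 8.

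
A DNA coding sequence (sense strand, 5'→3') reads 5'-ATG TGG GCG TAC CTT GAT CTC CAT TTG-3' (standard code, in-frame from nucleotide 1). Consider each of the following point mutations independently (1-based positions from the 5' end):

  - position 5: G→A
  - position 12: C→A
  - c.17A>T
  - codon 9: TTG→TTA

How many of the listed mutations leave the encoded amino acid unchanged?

1

Codon 2: TGG (Trp) → TAG (Stop) — nonsense.
Codon 4: TAC (Tyr) → TAA (Stop) — nonsense.
Codon 6: GAT (Asp) → GTT (Val) — missense.
Codon 9: TTG (Leu) → TTA (Leu) — synonymous.
Synonymous: 1 of 4.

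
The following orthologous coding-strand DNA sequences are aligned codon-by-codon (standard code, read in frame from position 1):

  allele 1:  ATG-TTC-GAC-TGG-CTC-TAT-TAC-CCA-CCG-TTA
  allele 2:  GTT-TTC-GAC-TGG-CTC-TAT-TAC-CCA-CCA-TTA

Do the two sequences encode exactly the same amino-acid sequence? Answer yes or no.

Codon 1: ATG Met / GTT Val — nonsynonymous.
Codon 2: TTC Phe / TTC Phe — identical.
Codon 3: GAC Asp / GAC Asp — identical.
Codon 4: TGG Trp / TGG Trp — identical.
Codon 5: CTC Leu / CTC Leu — identical.
Codon 6: TAT Tyr / TAT Tyr — identical.
Codon 7: TAC Tyr / TAC Tyr — identical.
Codon 8: CCA Pro / CCA Pro — identical.
Codon 9: CCG Pro / CCA Pro — synonymous.
Codon 10: TTA Leu / TTA Leu — identical.
Nonsynonymous differences: 1 → different protein.

no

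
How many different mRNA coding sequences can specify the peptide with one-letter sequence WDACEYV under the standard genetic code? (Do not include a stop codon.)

256

Trp: 1 codon.
Asp: 2 codons.
Ala: 4 codons.
Cys: 2 codons.
Glu: 2 codons.
Tyr: 2 codons.
Val: 4 codons.
1 × 2 × 4 × 2 × 2 × 2 × 4 = 256.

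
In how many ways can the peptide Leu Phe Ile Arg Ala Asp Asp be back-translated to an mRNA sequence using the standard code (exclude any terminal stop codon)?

3456

Leu: 6 codons.
Phe: 2 codons.
Ile: 3 codons.
Arg: 6 codons.
Ala: 4 codons.
Asp: 2 codons.
Asp: 2 codons.
6 × 2 × 3 × 6 × 4 × 2 × 2 = 3456.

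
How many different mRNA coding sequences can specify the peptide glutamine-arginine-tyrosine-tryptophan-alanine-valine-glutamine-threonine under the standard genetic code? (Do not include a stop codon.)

Gln: 2 codons.
Arg: 6 codons.
Tyr: 2 codons.
Trp: 1 codon.
Ala: 4 codons.
Val: 4 codons.
Gln: 2 codons.
Thr: 4 codons.
2 × 6 × 2 × 1 × 4 × 4 × 2 × 4 = 3072.

3072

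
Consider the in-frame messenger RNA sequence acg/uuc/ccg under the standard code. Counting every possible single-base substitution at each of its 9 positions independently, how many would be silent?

7

Codon 1 (ACG, Thr): 3 synonymous substitutions.
Codon 2 (UUC, Phe): 1 synonymous substitution.
Codon 3 (CCG, Pro): 3 synonymous substitutions.
Total: 3 + 1 + 3 = 7.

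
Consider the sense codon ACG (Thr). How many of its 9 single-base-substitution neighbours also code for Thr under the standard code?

Position 1: none → 0 synonymous.
Position 2: none → 0 synonymous.
Position 3: ACU, ACC, ACA → 3 synonymous.
Total: 0 + 0 + 3 = 3.

3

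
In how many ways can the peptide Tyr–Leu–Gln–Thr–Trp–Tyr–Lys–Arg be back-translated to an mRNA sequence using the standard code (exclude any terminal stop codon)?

2304

Tyr: 2 codons.
Leu: 6 codons.
Gln: 2 codons.
Thr: 4 codons.
Trp: 1 codon.
Tyr: 2 codons.
Lys: 2 codons.
Arg: 6 codons.
2 × 6 × 2 × 4 × 1 × 2 × 2 × 6 = 2304.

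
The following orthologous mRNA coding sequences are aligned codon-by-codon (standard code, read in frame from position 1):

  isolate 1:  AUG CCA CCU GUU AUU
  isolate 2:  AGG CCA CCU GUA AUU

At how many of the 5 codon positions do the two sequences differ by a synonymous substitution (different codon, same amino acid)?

Codon 1: AUG Met / AGG Arg — nonsynonymous.
Codon 2: CCA Pro / CCA Pro — identical.
Codon 3: CCU Pro / CCU Pro — identical.
Codon 4: GUU Val / GUA Val — synonymous.
Codon 5: AUU Ile / AUU Ile — identical.
Synonymous differences: 1.

1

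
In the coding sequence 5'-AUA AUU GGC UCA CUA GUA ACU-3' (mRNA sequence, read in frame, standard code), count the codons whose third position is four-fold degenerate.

5

Codon 1 AUA (Ile): third position 3-fold.
Codon 2 AUU (Ile): third position 3-fold.
Codon 3 GGC (Gly): third position 4-fold.
Codon 4 UCA (Ser): third position 4-fold.
Codon 5 CUA (Leu): third position 4-fold.
Codon 6 GUA (Val): third position 4-fold.
Codon 7 ACU (Thr): third position 4-fold.
Four-fold degenerate third positions: 5.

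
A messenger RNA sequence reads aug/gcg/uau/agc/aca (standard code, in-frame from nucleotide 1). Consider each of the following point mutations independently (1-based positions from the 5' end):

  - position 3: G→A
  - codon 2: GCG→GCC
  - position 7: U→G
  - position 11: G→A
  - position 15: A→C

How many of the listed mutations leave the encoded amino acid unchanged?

Codon 1: AUG (Met) → AUA (Ile) — missense.
Codon 2: GCG (Ala) → GCC (Ala) — synonymous.
Codon 3: UAU (Tyr) → GAU (Asp) — missense.
Codon 4: AGC (Ser) → AAC (Asn) — missense.
Codon 5: ACA (Thr) → ACC (Thr) — synonymous.
Synonymous: 2 of 5.

2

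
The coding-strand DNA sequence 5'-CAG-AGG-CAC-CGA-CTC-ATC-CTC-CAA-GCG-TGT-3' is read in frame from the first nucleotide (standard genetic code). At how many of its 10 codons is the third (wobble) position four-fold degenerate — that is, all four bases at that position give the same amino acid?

4

Codon 1 CAG (Gln): third position 2-fold.
Codon 2 AGG (Arg): third position 2-fold.
Codon 3 CAC (His): third position 2-fold.
Codon 4 CGA (Arg): third position 4-fold.
Codon 5 CTC (Leu): third position 4-fold.
Codon 6 ATC (Ile): third position 3-fold.
Codon 7 CTC (Leu): third position 4-fold.
Codon 8 CAA (Gln): third position 2-fold.
Codon 9 GCG (Ala): third position 4-fold.
Codon 10 TGT (Cys): third position 2-fold.
Four-fold degenerate third positions: 4.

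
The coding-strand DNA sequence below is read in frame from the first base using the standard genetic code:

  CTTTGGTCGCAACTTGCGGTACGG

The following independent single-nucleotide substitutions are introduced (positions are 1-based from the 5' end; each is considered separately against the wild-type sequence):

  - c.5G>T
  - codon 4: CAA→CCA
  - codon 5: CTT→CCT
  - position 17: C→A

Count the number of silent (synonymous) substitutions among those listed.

Codon 2: TGG (Trp) → TTG (Leu) — missense.
Codon 4: CAA (Gln) → CCA (Pro) — missense.
Codon 5: CTT (Leu) → CCT (Pro) — missense.
Codon 6: GCG (Ala) → GAG (Glu) — missense.
Synonymous: 0 of 4.

0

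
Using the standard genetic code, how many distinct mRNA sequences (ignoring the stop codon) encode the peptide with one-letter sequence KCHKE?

Lys: 2 codons.
Cys: 2 codons.
His: 2 codons.
Lys: 2 codons.
Glu: 2 codons.
2 × 2 × 2 × 2 × 2 = 32.

32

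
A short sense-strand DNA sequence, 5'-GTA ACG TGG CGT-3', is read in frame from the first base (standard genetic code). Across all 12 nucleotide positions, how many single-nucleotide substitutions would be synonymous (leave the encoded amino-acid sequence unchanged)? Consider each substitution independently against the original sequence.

Codon 1 (GTA, Val): 3 synonymous substitutions.
Codon 2 (ACG, Thr): 3 synonymous substitutions.
Codon 3 (TGG, Trp): 0 synonymous substitutions.
Codon 4 (CGT, Arg): 3 synonymous substitutions.
Total: 3 + 3 + 0 + 3 = 9.

9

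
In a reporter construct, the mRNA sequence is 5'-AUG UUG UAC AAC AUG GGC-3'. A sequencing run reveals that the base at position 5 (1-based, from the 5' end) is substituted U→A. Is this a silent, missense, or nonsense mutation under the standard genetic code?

Position 5 falls in codon 2: UUG → Leu.
After the substitution the codon is UAG → Stop.
The new codon is a stop codon, so this is a nonsense mutation.

nonsense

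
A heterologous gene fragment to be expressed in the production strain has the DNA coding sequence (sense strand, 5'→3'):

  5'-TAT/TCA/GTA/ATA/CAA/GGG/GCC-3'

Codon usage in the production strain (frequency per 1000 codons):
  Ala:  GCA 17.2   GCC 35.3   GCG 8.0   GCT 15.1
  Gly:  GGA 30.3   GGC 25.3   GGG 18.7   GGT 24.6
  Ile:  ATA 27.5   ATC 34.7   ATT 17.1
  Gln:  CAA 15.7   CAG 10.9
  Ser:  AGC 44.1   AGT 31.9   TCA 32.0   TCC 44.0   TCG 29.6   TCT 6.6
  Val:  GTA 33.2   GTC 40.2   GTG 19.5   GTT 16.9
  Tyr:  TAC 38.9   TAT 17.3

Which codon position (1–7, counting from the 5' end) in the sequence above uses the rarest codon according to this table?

Codon 1 TAT (Tyr): 17.3 per 1000.
Codon 2 TCA (Ser): 32.0 per 1000.
Codon 3 GTA (Val): 33.2 per 1000.
Codon 4 ATA (Ile): 27.5 per 1000.
Codon 5 CAA (Gln): 15.7 per 1000.
Codon 6 GGG (Gly): 18.7 per 1000.
Codon 7 GCC (Ala): 35.3 per 1000.
Lowest frequency is 15.7 at codon 5.

5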